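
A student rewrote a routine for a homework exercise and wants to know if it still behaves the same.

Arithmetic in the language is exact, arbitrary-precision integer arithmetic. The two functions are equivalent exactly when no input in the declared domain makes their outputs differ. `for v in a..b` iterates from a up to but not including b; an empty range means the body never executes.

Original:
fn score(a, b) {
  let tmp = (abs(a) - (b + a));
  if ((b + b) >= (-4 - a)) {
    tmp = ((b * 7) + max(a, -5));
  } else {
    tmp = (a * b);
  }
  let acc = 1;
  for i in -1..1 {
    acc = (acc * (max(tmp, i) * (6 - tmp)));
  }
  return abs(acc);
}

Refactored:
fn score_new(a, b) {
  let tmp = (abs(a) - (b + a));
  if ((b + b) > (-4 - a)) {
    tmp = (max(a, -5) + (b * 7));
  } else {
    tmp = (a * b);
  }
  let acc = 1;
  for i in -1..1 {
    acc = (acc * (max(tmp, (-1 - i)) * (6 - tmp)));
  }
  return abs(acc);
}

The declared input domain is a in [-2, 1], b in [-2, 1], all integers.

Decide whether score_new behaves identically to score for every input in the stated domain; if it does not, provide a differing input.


Consider the input a=-2, b=-1.
score: tmp=5, then ((b + b) >= (-4 - a)) is true, then tmp=-9, then acc=1, then (i=-1), then acc=-15, then (i=0), then acc=0, then returns 0
score_new: tmp=5, then ((b + b) > (-4 - a)) is false, then tmp=2, then acc=1, then (i=-1), then acc=8, then (i=0), then acc=64, then returns 64
0 != 64, so the rewrite changes behavior.
verdict: not equivalent; witness: a=-2, b=-1


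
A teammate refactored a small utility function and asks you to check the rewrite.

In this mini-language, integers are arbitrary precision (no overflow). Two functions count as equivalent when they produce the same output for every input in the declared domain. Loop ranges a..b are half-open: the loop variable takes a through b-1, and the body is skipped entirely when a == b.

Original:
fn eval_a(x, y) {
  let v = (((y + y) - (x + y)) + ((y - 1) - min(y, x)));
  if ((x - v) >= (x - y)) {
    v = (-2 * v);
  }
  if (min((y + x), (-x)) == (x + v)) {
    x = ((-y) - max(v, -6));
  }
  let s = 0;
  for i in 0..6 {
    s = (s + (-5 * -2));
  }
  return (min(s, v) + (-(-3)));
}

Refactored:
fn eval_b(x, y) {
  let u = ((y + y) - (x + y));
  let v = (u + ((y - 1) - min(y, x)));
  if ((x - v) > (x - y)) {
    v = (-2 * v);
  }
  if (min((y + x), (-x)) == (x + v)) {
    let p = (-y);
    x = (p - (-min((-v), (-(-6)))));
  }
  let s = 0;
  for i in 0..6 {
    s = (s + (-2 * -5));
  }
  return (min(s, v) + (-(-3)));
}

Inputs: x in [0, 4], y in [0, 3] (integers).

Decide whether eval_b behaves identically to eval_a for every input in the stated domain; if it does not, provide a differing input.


Evaluate both at x=0, y=1.
eval_a: v = 1; ((x - v) >= (x - y)) -> true; v = -2; (min((y + x), (-x)) == (x + v)) -> false; s = 0; [i=0]; s = 10; [i=1]; s = 20; [i=2]; s = 30; [i=3]; s = 40; [i=4]; s = 50; [i=5]; s = 60; return 1
eval_b: u = 1; v = 1; ((x - v) > (x - y)) -> false; (min((y + x), (-x)) == (x + v)) -> false; s = 0; [i=0]; s = 10; [i=1]; s = 20; [i=2]; s = 30; [i=3]; s = 40; [i=4]; s = 50; [i=5]; s = 60; return 4
1 != 4, so the rewrite changes behavior.
verdict: not equivalent; witness: x=0, y=1


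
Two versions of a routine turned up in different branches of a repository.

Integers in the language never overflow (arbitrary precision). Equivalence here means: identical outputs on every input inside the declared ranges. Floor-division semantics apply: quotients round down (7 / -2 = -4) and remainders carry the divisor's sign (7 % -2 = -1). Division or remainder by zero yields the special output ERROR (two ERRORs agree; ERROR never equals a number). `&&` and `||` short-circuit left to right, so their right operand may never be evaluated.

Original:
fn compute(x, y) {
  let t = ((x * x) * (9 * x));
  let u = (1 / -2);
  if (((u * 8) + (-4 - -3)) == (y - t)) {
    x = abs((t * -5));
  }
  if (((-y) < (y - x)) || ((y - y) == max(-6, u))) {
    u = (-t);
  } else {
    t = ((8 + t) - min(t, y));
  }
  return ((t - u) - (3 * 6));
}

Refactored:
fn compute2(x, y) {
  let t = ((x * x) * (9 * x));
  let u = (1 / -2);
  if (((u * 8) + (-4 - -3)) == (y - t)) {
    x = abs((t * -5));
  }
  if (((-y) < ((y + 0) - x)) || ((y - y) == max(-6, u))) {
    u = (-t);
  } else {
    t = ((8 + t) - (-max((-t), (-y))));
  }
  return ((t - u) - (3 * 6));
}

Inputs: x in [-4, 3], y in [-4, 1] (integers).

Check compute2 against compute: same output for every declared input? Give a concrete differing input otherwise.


This is a faithful refactor — min/max/abs usage differs, and arithmetic usage differs, and constant usage differs, but the computed results match everywhere.
Spot check at x=0, y=1 — compute: t = 0; u = -1; (((u * 8) + (-4 - -3)) == (y - t)) -> false; (((-y) < (y - x)) || ((y - y) == max(-6, u))) -> true; u = 0; return -18. compute2: t = 0; u = -1; (((u * 8) + (-4 - -3)) == (y - t)) -> false; (((-y) < ((y + 0) - x)) || ((y - y) == max(-6, u))) -> true; u = 0; return -18. Both give -18.
Checked all 48 inputs in the declared domain: the outputs agree on every one.
verdict: equivalent


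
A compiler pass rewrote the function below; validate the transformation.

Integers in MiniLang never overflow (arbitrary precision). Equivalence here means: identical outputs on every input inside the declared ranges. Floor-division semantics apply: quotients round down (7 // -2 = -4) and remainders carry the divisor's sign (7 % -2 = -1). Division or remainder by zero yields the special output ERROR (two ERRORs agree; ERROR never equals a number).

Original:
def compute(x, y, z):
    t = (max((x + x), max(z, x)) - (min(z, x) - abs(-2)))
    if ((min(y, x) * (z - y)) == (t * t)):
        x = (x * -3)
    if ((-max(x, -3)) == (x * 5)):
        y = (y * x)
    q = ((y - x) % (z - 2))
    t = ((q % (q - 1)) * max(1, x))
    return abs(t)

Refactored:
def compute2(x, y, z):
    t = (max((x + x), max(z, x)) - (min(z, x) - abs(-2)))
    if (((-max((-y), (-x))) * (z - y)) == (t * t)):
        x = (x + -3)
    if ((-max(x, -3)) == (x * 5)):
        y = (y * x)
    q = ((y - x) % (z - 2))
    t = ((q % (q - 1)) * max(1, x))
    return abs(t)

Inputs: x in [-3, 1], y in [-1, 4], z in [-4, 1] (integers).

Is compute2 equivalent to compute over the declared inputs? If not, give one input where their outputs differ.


At x=-3, y=-1, z=-4: compute gives 36, compute2 gives 1.
verdict: not equivalent; witness: x=-3, y=-1, z=-4


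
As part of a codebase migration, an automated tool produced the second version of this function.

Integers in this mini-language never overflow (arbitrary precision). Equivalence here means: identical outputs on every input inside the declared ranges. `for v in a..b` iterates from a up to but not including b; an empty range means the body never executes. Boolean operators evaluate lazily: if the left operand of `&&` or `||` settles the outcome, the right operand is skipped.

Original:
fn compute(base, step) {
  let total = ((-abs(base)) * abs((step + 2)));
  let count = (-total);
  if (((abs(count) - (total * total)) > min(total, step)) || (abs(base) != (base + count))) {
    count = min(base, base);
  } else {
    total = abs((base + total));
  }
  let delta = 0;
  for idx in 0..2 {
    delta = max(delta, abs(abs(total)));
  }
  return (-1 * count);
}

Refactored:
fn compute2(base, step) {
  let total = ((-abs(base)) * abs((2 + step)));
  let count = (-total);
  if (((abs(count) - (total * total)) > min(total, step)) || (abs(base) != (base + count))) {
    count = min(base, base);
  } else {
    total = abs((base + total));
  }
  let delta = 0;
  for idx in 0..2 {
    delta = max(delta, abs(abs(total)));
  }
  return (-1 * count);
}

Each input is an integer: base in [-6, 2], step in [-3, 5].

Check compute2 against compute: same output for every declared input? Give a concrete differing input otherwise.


Equivalent — the differences include same computation, different form, yet no declared input distinguishes the two.
Tracing base=2, step=1: compute: total := -6 | count := 6 | (((abs(count) - (total * total)) > min(total, step)) || (abs(base) != (base + count))): true | count := 2 | delta := 0 | iter idx=0: | delta := 6 | iter idx=1: | delta := 6 | result -2 | compute2: total := -6 | count := 6 | (((abs(count) - (total * total)) > min(total, step)) || (abs(base) != (base + count))): true | count := 2 | delta := 0 | iter idx=0: | delta := 6 | iter idx=1: | delta := 6 | result -2 — matching result -2.
An exhaustive pass over the 81 declared inputs shows identical outputs.
verdict: equivalent


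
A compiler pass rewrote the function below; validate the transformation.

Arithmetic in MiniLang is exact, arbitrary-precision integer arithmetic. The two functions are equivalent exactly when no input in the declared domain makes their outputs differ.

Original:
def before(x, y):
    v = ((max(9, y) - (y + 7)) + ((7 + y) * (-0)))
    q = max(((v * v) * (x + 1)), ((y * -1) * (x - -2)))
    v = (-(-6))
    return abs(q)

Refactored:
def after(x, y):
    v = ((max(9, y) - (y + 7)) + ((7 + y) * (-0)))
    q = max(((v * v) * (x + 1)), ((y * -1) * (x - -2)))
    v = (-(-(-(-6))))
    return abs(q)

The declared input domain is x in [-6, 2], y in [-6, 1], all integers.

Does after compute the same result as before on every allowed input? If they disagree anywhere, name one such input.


Although same computation, different form, 72/72 inputs agree.
verdict: equivalent


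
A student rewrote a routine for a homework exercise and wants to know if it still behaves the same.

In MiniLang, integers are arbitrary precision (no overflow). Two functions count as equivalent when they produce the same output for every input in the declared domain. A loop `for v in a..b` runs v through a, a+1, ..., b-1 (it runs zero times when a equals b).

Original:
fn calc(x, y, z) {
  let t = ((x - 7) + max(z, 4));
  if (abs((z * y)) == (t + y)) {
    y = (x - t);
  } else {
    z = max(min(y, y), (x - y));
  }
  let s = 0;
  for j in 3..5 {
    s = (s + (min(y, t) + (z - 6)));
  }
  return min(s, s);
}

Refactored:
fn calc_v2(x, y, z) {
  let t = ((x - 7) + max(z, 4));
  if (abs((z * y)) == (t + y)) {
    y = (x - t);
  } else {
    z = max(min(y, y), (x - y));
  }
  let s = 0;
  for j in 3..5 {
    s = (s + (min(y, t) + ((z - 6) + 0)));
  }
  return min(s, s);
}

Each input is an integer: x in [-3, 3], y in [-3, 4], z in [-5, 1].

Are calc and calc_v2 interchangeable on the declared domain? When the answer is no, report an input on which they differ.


Differences: constant usage differs; and arithmetic usage differs — yet all 392 inputs agree.
verdict: equivalent


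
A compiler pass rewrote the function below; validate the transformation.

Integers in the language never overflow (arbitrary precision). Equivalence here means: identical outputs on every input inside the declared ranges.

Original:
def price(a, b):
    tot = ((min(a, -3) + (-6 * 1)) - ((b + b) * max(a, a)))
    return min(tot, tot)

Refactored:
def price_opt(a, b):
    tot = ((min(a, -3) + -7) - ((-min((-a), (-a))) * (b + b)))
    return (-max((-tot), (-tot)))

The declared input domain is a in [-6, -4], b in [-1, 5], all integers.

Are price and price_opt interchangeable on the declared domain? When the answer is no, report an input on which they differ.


At a=-6, b=-1: price gives -24, price_opt gives -25.
verdict: not equivalent; witness: a=-6, b=-1


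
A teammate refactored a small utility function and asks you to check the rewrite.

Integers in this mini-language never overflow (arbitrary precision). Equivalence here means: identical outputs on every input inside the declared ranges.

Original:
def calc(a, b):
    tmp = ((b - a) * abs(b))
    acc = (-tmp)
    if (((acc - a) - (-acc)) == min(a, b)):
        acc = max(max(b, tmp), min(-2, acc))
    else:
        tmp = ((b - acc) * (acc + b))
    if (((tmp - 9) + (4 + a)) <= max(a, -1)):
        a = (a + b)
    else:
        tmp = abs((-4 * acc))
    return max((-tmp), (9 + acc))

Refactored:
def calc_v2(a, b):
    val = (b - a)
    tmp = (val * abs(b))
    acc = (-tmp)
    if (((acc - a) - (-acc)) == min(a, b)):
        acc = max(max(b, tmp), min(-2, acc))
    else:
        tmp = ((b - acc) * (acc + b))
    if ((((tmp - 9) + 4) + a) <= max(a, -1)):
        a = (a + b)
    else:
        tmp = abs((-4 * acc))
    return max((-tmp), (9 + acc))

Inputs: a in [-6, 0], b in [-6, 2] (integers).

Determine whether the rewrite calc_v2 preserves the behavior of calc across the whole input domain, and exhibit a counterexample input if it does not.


Side by side, the visible changes include: statement counts differ, local variable names differ.
Spot check at a=-3, b=-5 — calc: tmp becomes -10; next acc becomes 10; next (((acc - a) - (-acc)) == min(a, b)) evaluates to false; next tmp becomes -75; next (((tmp - 9) + (4 + a)) <= max(a, -1)) evaluates to true; next a becomes -8; next final value 75. calc_v2: val becomes -2; next tmp becomes -10; next acc becomes 10; next (((acc - a) - (-acc)) == min(a, b)) evaluates to false; next tmp becomes -75; next ((((tmp - 9) + 4) + a) <= max(a, -1)) evaluates to true; next a becomes -8; next final value 75. Both give 75.
Across all 63 domain points the two functions coincide.
verdict: equivalent


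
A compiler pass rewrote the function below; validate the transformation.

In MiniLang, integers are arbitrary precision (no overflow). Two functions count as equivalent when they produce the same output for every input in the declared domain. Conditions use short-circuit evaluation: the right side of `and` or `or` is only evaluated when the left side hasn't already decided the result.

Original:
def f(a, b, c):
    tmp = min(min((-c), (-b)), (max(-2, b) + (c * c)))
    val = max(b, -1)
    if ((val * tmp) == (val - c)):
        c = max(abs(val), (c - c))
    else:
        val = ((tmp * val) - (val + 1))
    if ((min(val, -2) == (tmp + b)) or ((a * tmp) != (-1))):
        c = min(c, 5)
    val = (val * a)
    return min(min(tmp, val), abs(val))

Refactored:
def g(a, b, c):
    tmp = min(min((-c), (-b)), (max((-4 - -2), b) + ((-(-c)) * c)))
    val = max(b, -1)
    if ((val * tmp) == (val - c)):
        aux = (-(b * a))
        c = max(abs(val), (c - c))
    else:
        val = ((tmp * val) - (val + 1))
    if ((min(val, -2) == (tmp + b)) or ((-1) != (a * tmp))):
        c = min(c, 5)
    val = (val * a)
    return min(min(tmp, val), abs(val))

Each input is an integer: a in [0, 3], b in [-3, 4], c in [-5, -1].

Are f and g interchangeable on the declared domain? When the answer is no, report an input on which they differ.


Comparing the listings, the differences include: statement counts differ; constant usage differs; arithmetic usage differs; local variable names differ.
Spot check at a=2, b=1, c=-2 — f: tmp := -1 | val := 1 | ((val * tmp) == (val - c)): false | val := -3 | ((min(val, -2) == (tmp + b)) or ((a * tmp) != (-1))): true | c := -2 | val := -6 | result -6. g: tmp := -1 | val := 1 | ((val * tmp) == (val - c)): false | val := -3 | ((min(val, -2) == (tmp + b)) or ((-1) != (a * tmp))): true | c := -2 | val := -6 | result -6. Both give -6.
Sweeping the whole domain (160 inputs) finds no disagreement.
verdict: equivalent


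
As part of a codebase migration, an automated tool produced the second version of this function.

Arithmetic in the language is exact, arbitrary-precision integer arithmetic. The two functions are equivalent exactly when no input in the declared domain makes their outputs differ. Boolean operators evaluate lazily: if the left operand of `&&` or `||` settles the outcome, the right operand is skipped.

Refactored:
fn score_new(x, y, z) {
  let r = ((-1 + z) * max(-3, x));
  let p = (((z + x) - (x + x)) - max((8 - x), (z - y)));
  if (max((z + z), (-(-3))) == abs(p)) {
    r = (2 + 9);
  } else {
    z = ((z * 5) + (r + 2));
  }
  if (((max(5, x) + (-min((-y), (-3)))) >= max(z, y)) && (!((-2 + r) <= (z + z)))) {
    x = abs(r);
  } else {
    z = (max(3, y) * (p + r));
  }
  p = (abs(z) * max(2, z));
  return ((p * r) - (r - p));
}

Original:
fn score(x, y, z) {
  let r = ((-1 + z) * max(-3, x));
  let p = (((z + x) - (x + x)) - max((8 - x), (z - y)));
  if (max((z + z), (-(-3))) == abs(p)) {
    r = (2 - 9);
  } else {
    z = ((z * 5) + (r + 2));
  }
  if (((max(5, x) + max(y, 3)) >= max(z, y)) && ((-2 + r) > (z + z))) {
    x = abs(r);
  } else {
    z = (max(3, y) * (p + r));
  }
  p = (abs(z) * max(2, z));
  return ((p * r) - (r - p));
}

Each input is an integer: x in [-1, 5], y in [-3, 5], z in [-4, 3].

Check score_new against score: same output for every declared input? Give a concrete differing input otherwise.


At x=3, y=-3, z=3: score gives -461, score_new gives 97.
verdict: not equivalent; witness: x=3, y=-3, z=3


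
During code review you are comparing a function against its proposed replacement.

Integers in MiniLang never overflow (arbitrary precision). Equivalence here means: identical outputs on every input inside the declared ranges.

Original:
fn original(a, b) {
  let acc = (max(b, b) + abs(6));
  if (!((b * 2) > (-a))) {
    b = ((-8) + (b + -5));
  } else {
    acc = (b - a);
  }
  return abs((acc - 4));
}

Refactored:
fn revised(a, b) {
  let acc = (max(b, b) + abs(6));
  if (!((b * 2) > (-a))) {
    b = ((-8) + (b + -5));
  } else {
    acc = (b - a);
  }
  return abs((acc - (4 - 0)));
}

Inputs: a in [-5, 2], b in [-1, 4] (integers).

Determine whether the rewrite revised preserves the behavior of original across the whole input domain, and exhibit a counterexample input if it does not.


Differences: constant usage differs, arithmetic usage differs — yet all 48 inputs agree.
verdict: equivalent


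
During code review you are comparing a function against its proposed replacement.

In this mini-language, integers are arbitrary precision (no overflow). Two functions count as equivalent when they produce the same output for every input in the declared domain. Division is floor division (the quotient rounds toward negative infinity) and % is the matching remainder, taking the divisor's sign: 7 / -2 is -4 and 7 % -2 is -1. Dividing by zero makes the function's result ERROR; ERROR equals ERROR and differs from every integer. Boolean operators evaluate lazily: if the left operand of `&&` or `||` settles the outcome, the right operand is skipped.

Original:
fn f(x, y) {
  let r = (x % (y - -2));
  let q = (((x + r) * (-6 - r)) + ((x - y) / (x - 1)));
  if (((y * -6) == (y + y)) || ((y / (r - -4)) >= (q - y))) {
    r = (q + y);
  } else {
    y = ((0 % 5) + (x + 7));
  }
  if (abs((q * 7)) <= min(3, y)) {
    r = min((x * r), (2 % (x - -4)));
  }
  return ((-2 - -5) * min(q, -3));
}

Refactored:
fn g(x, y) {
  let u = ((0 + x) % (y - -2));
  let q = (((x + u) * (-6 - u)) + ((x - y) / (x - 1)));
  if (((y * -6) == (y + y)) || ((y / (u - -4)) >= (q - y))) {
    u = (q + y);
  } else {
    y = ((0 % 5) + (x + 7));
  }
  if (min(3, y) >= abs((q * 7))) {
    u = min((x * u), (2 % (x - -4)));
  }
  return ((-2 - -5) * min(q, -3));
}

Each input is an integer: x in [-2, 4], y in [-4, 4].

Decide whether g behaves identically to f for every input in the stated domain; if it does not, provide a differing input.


Behavior is preserved: although local variable names differ, and comparison usage differs, and constant usage differs, and arithmetic usage differs, the outputs never diverge.
One worked example (x=0, y=2) — f: r becomes 0; next q becomes 2; next (((y * -6) == (y + y)) || ((y / (r - -4)) >= (q - y))) evaluates to true; next r becomes 4; next (abs((q * 7)) <= min(3, y)) evaluates to false; next final value -9; g: u becomes 0; next q becomes 2; next (((y * -6) == (y + y)) || ((y / (u - -4)) >= (q - y))) evaluates to true; next u becomes 4; next (min(3, y) >= abs((q * 7))) evaluates to false; next final value -9; agreement on -9.
Checked all 63 inputs in the declared domain: the outputs agree on every one.
verdict: equivalent


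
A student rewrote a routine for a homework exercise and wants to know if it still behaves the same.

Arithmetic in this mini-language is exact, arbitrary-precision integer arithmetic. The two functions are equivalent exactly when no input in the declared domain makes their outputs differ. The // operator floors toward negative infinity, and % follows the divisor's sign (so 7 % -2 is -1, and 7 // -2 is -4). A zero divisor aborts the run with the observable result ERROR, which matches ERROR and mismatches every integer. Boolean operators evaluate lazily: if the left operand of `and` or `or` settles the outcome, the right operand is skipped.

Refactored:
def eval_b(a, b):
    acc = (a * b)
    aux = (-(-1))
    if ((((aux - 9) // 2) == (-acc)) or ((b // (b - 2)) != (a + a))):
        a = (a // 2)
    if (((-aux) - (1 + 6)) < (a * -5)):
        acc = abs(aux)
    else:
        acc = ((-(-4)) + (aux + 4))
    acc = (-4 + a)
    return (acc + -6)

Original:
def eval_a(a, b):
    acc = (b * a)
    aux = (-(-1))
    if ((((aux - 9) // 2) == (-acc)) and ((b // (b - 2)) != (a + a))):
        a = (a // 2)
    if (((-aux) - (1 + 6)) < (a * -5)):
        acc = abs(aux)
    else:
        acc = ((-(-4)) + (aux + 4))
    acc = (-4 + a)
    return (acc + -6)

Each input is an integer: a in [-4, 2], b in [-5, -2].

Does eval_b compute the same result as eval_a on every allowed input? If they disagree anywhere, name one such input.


These are not equivalent — on a=-4, b=-5 the outputs split (-14 vs -12).
eval_a: acc=20, then aux=1, then ((((aux - 9) // 2) == (-acc)) and ((b // (b - 2)) != (a + a))) is false, then (((-aux) - (1 + 6)) < (a * -5)) is true, then acc=1, then acc=-8, then returns -14
eval_b: acc=20, then aux=1, then ((((aux - 9) // 2) == (-acc)) or ((b // (b - 2)) != (a + a))) is true, then a=-2, then (((-aux) - (1 + 6)) < (a * -5)) is true, then acc=1, then acc=-6, then returns -12
verdict: not equivalent; witness: a=-4, b=-5


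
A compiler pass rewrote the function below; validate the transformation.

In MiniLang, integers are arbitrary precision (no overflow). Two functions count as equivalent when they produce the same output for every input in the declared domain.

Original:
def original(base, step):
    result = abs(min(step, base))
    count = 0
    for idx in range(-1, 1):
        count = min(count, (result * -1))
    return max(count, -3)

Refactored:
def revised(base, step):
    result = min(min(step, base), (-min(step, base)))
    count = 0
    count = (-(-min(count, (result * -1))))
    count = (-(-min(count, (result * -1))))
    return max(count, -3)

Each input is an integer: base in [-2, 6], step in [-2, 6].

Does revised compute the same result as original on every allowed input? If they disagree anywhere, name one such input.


The rewrite breaks on base=-2, step=-2, where the results are -2 and 0.
original: result=2, then count=0, then (idx=-1), then count=-2, then (idx=0), then count=-2, then returns -2
revised: result=-2, then count=0, then count=0, then count=0, then returns 0
verdict: not equivalent; witness: base=-2, step=-2


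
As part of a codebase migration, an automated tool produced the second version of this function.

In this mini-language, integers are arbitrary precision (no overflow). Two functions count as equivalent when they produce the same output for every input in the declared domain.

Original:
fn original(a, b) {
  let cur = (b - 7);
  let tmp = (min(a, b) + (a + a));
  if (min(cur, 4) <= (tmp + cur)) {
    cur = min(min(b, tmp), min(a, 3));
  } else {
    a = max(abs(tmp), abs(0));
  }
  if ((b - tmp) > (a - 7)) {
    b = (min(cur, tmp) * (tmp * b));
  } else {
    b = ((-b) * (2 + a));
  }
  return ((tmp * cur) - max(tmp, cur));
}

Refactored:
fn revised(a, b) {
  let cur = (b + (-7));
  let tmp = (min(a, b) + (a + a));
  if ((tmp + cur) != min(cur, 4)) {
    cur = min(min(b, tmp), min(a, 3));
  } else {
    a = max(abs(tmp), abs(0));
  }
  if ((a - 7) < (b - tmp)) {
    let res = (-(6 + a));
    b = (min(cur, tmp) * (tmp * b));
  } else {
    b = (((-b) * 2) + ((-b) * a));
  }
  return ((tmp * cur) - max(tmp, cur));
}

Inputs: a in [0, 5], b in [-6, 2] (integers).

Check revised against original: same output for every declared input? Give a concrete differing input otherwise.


Try a=0, b=-6.
original: cur becomes -13; next tmp becomes -6; next (min(cur, 4) <= (tmp + cur)) evaluates to false; next a becomes 6; next ((b - tmp) > (a - 7)) evaluates to true; next b becomes -468; next final value 84
revised: cur becomes -13; next tmp becomes -6; next ((tmp + cur) != min(cur, 4)) evaluates to true; next cur becomes -6; next ((a - 7) < (b - tmp)) evaluates to true; next res becomes -6; next b becomes -216; next final value 42
84 and 42 differ, so these are not the same function on this domain.
verdict: not equivalent; witness: a=0, b=-6


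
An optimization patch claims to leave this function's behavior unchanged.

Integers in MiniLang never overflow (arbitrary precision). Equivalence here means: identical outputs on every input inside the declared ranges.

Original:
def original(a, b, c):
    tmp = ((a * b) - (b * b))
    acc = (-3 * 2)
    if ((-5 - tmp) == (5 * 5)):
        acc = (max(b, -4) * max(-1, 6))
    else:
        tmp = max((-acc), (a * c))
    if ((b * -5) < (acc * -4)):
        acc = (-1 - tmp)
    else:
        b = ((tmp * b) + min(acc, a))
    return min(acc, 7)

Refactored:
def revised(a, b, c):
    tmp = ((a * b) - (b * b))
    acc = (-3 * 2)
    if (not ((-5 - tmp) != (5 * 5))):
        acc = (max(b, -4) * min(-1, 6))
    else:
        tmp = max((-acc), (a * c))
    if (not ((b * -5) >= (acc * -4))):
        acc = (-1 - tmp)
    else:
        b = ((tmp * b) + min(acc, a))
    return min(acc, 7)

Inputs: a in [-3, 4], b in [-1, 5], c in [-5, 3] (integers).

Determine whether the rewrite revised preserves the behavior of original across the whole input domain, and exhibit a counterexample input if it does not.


The one real change (`max(-1, 6)` became `min(-1, 6)`) has no effect anywhere in the declared ranges; all 504 inputs agree.
verdict: equivalent


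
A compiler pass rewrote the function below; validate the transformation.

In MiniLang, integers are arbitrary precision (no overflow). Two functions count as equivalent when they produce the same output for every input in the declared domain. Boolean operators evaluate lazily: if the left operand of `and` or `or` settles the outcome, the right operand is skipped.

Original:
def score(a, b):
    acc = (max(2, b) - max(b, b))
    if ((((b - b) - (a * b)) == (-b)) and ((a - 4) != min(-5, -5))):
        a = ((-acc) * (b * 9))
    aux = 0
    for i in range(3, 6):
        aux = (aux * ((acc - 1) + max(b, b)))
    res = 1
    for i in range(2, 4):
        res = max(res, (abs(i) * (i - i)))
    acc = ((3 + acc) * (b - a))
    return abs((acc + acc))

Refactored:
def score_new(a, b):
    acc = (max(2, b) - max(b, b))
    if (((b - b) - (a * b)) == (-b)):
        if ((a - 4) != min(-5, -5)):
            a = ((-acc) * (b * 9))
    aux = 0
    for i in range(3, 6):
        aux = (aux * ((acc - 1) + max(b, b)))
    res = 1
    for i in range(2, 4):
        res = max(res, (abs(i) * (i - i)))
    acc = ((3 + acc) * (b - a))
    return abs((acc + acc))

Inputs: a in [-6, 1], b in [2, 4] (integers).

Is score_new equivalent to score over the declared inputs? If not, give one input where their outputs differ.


The two versions differ — the changes include boolean connective usage differs; and statement counts differ; and branching structure differs.
Tracing a=-4, b=2: score: acc=0, then ((((b - b) - (a * b)) == (-b)) and ((a - 4) != min(-5, -5))) is false, then aux=0, then (i=3), then aux=0, then (i=4), then aux=0, then (i=5), then aux=0, then res=1, then (i=2), then res=1, then (i=3), then res=1, then acc=18, then returns 36 | score_new: acc=0, then (((b - b) - (a * b)) == (-b)) is false, then aux=0, then (i=3), then aux=0, then (i=4), then aux=0, then (i=5), then aux=0, then res=1, then (i=2), then res=1, then (i=3), then res=1, then acc=18, then returns 36 — matching result 36.
Checked all 24 inputs in the declared domain: the outputs agree on every one.
verdict: equivalent


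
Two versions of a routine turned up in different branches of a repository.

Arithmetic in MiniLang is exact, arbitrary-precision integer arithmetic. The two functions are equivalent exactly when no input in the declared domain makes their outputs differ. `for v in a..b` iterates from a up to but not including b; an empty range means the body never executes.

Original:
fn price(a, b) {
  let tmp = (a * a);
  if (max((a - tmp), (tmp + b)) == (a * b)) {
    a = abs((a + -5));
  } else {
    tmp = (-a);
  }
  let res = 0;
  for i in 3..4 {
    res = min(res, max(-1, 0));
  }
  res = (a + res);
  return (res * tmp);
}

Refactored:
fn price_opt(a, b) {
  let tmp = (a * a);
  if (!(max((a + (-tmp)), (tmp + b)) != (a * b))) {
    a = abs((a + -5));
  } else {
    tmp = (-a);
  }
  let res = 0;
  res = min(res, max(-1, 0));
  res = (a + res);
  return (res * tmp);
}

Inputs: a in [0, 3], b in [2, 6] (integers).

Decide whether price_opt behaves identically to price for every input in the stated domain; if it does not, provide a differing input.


This is a faithful refactor — local variable names differ; and boolean connective usage differs; and loop structure differs; and comparison usage differs; and arithmetic usage differs; and statement counts differ, but the computed results match everywhere.
Spot check at a=0, b=5 — price: tmp=0, then (max((a - tmp), (tmp + b)) == (a * b)) is false, then tmp=0, then res=0, then (i=3), then res=0, then res=0, then returns 0. price_opt: tmp=0, then (!(max((a + (-tmp)), (tmp + b)) != (a * b))) is false, then tmp=0, then res=0, then res=0, then res=0, then returns 0. Both give 0.
Sweeping the whole domain (20 inputs) finds no disagreement.
verdict: equivalent


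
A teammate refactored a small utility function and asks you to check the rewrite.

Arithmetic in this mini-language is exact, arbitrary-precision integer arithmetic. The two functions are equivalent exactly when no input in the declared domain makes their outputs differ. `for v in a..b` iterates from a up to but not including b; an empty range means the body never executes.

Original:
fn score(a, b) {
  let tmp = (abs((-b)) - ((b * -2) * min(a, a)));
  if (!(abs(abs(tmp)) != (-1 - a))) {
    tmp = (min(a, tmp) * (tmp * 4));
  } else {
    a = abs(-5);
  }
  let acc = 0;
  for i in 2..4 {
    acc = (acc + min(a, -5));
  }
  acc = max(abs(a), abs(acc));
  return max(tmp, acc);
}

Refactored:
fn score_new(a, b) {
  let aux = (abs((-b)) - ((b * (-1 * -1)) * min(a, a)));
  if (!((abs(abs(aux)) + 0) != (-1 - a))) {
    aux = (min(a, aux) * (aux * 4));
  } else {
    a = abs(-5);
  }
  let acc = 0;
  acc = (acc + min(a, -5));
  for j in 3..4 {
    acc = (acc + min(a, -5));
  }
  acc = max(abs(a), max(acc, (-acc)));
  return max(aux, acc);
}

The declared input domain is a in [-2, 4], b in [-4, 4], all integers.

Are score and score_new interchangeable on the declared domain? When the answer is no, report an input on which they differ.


Run the pair on a=-2, b=-4.
score: tmp becomes 20; next (!(abs(abs(tmp)) != (-1 - a))) evaluates to false; next a becomes 5; next acc becomes 0; next at i=2:; next acc becomes -5; next at i=3:; next acc becomes -10; next acc becomes 10; next final value 20
score_new: aux becomes -4; next (!((abs(abs(aux)) + 0) != (-1 - a))) evaluates to false; next a becomes 5; next acc becomes 0; next acc becomes -5; next at j=3:; next acc becomes -10; next acc becomes 10; next final value 10
20 against 10: the behavior changed.
verdict: not equivalent; witness: a=-2, b=-4


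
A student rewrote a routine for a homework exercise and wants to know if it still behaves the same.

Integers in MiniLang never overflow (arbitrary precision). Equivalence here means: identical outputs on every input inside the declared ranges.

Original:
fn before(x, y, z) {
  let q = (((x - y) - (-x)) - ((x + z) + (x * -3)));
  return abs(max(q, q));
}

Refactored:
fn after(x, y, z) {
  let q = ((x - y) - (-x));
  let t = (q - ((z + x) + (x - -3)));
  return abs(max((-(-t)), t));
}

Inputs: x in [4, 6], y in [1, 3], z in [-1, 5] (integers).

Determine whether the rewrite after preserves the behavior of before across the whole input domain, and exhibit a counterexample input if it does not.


The rewrite breaks on x=4, y=1, z=-1, where the results are 16 and 3.
before: q = 16; return 16
after: q = 7; t = -3; return 3
verdict: not equivalent; witness: x=4, y=1, z=-1


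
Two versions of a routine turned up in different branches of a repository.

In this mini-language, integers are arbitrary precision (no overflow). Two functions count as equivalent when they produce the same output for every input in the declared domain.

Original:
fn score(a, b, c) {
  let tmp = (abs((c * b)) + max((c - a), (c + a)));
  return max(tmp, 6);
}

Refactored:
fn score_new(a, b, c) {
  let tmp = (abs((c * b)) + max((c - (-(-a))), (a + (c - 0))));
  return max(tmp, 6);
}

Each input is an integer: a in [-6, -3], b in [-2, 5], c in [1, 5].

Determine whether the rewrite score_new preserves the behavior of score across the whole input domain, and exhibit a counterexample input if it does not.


Changes here: arithmetic usage differs; constant usage differs; the full 160-point sweep finds no disagreement.
verdict: equivalent


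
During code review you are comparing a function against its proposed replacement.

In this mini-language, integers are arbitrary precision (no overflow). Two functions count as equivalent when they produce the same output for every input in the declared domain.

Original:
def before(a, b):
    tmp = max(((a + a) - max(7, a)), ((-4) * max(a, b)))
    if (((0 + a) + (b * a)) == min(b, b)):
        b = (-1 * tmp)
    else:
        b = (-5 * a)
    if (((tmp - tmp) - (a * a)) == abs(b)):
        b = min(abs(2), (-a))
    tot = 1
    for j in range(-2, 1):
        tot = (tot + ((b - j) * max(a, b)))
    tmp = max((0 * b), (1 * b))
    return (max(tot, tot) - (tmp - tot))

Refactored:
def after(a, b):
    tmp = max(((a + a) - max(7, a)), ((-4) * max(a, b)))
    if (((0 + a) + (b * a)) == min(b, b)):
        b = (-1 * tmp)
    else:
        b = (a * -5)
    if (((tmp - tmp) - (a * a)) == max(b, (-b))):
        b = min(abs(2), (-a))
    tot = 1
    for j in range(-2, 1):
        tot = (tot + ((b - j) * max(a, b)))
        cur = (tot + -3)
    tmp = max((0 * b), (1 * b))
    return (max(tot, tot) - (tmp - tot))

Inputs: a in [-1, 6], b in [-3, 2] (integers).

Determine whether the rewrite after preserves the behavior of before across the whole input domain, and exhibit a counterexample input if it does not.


Side by side, the visible changes include: arithmetic usage differs, plus statement counts differ, plus local variable names differ, plus constant usage differs, plus min/max/abs usage differs.
Tracing a=1, b=2: before: tmp = -5; (((0 + a) + (b * a)) == min(b, b)) -> false; b = -5; (((tmp - tmp) - (a * a)) == abs(b)) -> false; tot = 1; [j=-2]; tot = -2; [j=-1]; tot = -6; [j=0]; tot = -11; tmp = 0; return -22 | after: tmp = -5; (((0 + a) + (b * a)) == min(b, b)) -> false; b = -5; (((tmp - tmp) - (a * a)) == max(b, (-b))) -> false; tot = 1; [j=-2]; tot = -2; cur = -5; [j=-1]; tot = -6; cur = -9; [j=0]; tot = -11; cur = -14; tmp = 0; return -22 — matching result -22.
Across all 48 domain points the two functions coincide.
verdict: equivalent


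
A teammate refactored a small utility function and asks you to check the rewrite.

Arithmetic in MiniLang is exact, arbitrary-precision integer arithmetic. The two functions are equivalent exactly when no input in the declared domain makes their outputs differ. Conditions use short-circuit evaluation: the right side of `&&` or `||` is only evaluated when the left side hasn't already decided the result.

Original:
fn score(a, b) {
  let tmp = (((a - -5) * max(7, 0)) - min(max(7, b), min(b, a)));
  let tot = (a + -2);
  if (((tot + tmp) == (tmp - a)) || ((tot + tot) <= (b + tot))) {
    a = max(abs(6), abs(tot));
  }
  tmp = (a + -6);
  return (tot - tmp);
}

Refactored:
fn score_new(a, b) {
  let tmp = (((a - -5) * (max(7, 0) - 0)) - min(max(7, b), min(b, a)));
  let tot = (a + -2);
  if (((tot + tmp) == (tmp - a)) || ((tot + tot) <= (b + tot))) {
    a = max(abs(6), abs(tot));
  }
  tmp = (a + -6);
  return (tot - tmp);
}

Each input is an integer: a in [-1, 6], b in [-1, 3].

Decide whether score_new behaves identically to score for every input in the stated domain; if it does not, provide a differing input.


Reading the diff, among the changes: arithmetic usage differs; and constant usage differs.
As a probe, take a=0, b=-1: score runs tmp := 36 | tot := -2 | (((tot + tmp) == (tmp - a)) || ((tot + tot) <= (b + tot))): true | a := 6 | tmp := 0 | result -2; score_new runs tmp := 36 | tot := -2 | (((tot + tmp) == (tmp - a)) || ((tot + tot) <= (b + tot))): true | a := 6 | tmp := 0 | result -2; both end at -2.
An exhaustive pass over the 40 declared inputs shows identical outputs.
verdict: equivalent


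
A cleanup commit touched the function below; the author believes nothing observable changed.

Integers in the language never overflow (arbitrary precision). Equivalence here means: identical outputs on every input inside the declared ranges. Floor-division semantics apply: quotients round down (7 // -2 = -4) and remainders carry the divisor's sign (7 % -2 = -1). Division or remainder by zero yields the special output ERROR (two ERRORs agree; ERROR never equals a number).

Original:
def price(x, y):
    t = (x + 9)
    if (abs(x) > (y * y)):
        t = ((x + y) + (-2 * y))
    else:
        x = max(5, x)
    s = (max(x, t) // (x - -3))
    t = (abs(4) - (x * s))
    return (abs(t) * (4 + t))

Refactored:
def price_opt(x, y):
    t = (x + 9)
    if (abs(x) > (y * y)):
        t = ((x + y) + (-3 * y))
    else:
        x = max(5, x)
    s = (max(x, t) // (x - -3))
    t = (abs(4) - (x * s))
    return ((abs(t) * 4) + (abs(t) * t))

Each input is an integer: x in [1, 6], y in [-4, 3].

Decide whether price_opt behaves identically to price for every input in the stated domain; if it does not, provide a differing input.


Try x=5, y=-2.
price: t=14, then (abs(x) > (y * y)) is true, then t=7, then s=0, then t=4, then returns 32
price_opt: t=14, then (abs(x) > (y * y)) is true, then t=9, then s=1, then t=-1, then returns 3
32 and 3 differ, so these are not the same function on this domain.
verdict: not equivalent; witness: x=5, y=-2


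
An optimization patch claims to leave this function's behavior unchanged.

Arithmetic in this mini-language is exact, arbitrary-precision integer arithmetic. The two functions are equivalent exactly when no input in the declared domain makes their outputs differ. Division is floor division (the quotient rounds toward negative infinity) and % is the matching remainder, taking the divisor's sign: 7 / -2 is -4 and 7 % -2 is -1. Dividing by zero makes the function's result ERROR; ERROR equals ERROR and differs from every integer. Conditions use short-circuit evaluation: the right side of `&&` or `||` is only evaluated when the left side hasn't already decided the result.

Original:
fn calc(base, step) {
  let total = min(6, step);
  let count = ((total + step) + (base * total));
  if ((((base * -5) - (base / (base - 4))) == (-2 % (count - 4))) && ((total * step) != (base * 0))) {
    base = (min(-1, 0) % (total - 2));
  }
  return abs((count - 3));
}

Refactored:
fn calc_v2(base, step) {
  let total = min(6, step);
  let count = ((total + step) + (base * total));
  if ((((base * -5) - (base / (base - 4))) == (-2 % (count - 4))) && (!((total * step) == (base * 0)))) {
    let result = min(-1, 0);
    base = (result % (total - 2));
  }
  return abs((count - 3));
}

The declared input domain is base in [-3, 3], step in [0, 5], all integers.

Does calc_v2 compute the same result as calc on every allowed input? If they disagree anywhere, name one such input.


Equivalent — the differences include local variable names differ, plus comparison usage differs, plus boolean connective usage differs, plus statement counts differ, yet no declared input distinguishes the two.
Tracing base=3, step=3: calc: total=3, then count=15, then ((((base * -5) - (base / (base - 4))) == (-2 % (count - 4))) && ((total * step) != (base * 0))) is false, then returns 12 | calc_v2: total=3, then count=15, then ((((base * -5) - (base / (base - 4))) == (-2 % (count - 4))) && (!((total * step) == (base * 0)))) is false, then returns 12 — matching result 12.
Across all 42 domain points the two functions coincide.
verdict: equivalent
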